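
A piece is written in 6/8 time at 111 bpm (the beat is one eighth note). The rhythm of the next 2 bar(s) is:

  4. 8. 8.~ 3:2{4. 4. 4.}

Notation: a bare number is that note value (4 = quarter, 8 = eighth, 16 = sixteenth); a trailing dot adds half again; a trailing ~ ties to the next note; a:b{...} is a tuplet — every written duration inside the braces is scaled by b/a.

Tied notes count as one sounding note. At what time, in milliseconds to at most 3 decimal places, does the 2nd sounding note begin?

note 2 onset = 3b = 1621.622ms

1. 0.0ms @ 0 + 1621.622ms (3)
2. 1621.622ms @ 3 + 810.811ms (3/2)
3. 2432.432ms @ 9/2 + 1891.892ms (7/2)
4. 4324.324ms @ 8 + 1081.081ms (2)
5. 5405.405ms @ 10 + 1081.081ms (2)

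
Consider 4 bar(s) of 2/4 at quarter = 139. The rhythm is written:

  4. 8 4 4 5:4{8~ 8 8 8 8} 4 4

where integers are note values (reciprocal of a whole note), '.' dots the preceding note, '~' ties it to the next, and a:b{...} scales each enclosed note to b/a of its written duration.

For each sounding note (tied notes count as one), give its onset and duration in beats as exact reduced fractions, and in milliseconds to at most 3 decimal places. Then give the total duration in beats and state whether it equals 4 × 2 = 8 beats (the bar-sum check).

1) 0.0ms=0b +647.482ms=3/2b
2) 647.482ms=3/2b +215.827ms=1/2b
3) 863.309ms=2b +431.655ms=1b
4) 1294.964ms=3b +431.655ms=1b
5) 1726.619ms=4b +345.324ms=4/5b
6) 2071.942ms=24/5b +172.662ms=2/5b
7) 2244.604ms=26/5b +172.662ms=2/5b
8) 2417.266ms=28/5b +172.662ms=2/5b
9) 2589.928ms=6b +431.655ms=1b
10) 3021.583ms=7b +431.655ms=1b
Σ=8b of 8 (139bpm 2/4) — PASS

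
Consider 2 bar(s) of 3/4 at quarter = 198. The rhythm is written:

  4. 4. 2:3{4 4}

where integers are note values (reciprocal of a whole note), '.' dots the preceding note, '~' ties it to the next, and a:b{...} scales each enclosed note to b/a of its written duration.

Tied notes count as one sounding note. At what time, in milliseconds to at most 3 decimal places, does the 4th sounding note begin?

note 4 onset = 9/2b = 1363.636ms

1. 0.0ms @ 0 + 454.545ms (3/2)
2. 454.545ms @ 3/2 + 454.545ms (3/2)
3. 909.091ms @ 3 + 454.545ms (3/2)
4. 1363.636ms @ 9/2 + 454.545ms (3/2)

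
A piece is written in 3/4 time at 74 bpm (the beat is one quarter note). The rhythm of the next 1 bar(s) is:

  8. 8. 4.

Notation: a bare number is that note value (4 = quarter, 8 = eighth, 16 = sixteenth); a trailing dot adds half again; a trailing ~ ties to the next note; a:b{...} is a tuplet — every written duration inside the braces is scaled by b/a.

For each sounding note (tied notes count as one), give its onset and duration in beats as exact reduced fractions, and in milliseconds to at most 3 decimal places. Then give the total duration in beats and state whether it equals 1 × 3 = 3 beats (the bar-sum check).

1) 0.0ms=0b +608.108ms=3/4b
2) 608.108ms=3/4b +608.108ms=3/4b
3) 1216.216ms=3/2b +1216.216ms=3/2b
Σ=3b of 3 (74bpm 3/4) — PASS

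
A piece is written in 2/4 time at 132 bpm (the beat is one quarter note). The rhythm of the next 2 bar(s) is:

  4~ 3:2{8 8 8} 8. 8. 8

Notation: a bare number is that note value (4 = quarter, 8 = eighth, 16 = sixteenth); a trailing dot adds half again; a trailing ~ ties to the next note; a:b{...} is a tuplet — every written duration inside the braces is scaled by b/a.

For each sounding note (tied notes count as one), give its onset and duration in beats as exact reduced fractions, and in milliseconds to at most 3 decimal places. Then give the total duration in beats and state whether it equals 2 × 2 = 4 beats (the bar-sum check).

1) 0.0ms=0b +606.061ms=4/3b
2) 606.061ms=4/3b +151.515ms=1/3b
3) 757.576ms=5/3b +151.515ms=1/3b
4) 909.091ms=2b +340.909ms=3/4b
5) 1250.0ms=11/4b +340.909ms=3/4b
6) 1590.909ms=7/2b +227.273ms=1/2b
Σ=4b of 4 (132bpm 2/4) — PASS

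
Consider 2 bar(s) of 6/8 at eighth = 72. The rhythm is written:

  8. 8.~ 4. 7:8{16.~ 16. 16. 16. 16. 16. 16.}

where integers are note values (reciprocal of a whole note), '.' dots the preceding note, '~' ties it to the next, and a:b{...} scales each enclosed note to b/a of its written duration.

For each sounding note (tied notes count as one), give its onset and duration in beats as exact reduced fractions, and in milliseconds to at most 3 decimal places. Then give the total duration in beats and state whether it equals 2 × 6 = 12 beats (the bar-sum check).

1) 0.0ms=0b +1250.0ms=3/2b
2) 1250.0ms=3/2b +3750.0ms=9/2b
3) 5000.0ms=6b +1428.571ms=12/7b
4) 6428.571ms=54/7b +714.286ms=6/7b
5) 7142.857ms=60/7b +714.286ms=6/7b
6) 7857.143ms=66/7b +714.286ms=6/7b
7) 8571.429ms=72/7b +714.286ms=6/7b
8) 9285.714ms=78/7b +714.286ms=6/7b
Σ=12b of 12 (72bpm 6/8) — PASS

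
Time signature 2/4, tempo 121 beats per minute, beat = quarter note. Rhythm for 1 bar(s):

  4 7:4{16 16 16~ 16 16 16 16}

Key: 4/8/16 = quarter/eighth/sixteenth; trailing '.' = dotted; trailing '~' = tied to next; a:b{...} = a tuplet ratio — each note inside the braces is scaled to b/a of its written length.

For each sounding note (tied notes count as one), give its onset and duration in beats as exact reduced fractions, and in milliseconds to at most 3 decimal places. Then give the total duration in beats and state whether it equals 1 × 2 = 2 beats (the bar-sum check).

1) 0.0ms=0b +495.868ms=1b
2) 495.868ms=1b +70.838ms=1/7b
3) 566.706ms=8/7b +70.838ms=1/7b
4) 637.544ms=9/7b +141.677ms=2/7b
5) 779.221ms=11/7b +70.838ms=1/7b
6) 850.059ms=12/7b +70.838ms=1/7b
7) 920.897ms=13/7b +70.838ms=1/7b
Σ=2b of 2 (121bpm 2/4) — PASS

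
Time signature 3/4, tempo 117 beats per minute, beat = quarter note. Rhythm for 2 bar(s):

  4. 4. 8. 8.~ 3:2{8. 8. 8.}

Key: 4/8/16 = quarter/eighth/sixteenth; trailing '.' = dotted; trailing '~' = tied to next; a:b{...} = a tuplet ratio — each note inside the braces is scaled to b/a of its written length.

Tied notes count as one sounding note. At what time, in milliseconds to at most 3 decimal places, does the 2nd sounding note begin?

note 2 onset = 3/2b = 769.231ms

1. 0.0ms @ 0 + 769.231ms (3/2)
2. 769.231ms @ 3/2 + 769.231ms (3/2)
3. 1538.462ms @ 3 + 384.615ms (3/4)
4. 1923.077ms @ 15/4 + 641.026ms (5/4)
5. 2564.103ms @ 5 + 256.41ms (1/2)
6. 2820.513ms @ 11/2 + 256.41ms (1/2)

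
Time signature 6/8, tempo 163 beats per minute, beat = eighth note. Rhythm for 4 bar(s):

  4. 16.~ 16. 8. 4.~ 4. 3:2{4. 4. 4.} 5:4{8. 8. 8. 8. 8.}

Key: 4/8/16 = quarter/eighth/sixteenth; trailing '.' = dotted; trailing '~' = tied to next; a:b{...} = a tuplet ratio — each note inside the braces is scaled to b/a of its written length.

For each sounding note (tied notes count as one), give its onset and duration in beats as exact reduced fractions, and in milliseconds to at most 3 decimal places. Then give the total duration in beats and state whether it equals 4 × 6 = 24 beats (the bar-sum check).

1) 0.0ms=0b +1104.294ms=3b
2) 1104.294ms=3b +552.147ms=3/2b
3) 1656.442ms=9/2b +552.147ms=3/2b
4) 2208.589ms=6b +2208.589ms=6b
5) 4417.178ms=12b +736.196ms=2b
6) 5153.374ms=14b +736.196ms=2b
7) 5889.571ms=16b +736.196ms=2b
8) 6625.767ms=18b +441.718ms=6/5b
9) 7067.485ms=96/5b +441.718ms=6/5b
10) 7509.202ms=102/5b +441.718ms=6/5b
11) 7950.92ms=108/5b +441.718ms=6/5b
12) 8392.638ms=114/5b +441.718ms=6/5b
Σ=24b of 24 (163bpm 6/8) — PASS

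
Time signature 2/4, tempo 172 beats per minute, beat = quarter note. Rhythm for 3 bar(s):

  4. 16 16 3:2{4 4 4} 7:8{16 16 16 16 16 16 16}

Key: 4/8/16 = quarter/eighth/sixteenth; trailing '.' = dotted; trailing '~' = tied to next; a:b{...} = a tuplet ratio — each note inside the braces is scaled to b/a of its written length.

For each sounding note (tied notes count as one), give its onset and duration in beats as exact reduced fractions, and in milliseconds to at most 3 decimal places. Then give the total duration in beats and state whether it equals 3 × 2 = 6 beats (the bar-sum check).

1) 0.0ms=0b +523.256ms=3/2b
2) 523.256ms=3/2b +87.209ms=1/4b
3) 610.465ms=7/4b +87.209ms=1/4b
4) 697.674ms=2b +232.558ms=2/3b
5) 930.233ms=8/3b +232.558ms=2/3b
6) 1162.791ms=10/3b +232.558ms=2/3b
7) 1395.349ms=4b +99.668ms=2/7b
8) 1495.017ms=30/7b +99.668ms=2/7b
9) 1594.684ms=32/7b +99.668ms=2/7b
10) 1694.352ms=34/7b +99.668ms=2/7b
11) 1794.02ms=36/7b +99.668ms=2/7b
12) 1893.688ms=38/7b +99.668ms=2/7b
13) 1993.355ms=40/7b +99.668ms=2/7b
Σ=6b of 6 (172bpm 2/4) — PASS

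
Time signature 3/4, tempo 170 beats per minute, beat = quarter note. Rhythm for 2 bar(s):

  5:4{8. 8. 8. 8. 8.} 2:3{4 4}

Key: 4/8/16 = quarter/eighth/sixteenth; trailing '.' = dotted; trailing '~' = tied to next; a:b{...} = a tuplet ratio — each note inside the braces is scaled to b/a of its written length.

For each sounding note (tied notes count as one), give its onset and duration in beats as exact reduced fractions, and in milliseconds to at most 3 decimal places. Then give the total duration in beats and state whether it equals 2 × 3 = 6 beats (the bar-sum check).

1) 0.0ms=0b +211.765ms=3/5b
2) 211.765ms=3/5b +211.765ms=3/5b
3) 423.529ms=6/5b +211.765ms=3/5b
4) 635.294ms=9/5b +211.765ms=3/5b
5) 847.059ms=12/5b +211.765ms=3/5b
6) 1058.824ms=3b +529.412ms=3/2b
7) 1588.235ms=9/2b +529.412ms=3/2b
Σ=6b of 6 (170bpm 3/4) — PASS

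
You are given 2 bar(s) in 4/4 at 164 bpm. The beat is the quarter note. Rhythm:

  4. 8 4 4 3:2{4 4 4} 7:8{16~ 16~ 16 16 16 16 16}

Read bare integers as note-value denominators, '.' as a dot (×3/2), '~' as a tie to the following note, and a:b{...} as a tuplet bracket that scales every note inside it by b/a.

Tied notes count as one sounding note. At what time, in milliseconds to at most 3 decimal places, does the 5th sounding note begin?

1. 0.0ms @ 0 + 548.78ms (3/2)
2. 548.78ms @ 3/2 + 182.927ms (1/2)
3. 731.707ms @ 2 + 365.854ms (1)
4. 1097.561ms @ 3 + 365.854ms (1)
5. 1463.415ms @ 4 + 243.902ms (2/3)
6. 1707.317ms @ 14/3 + 243.902ms (2/3)
7. 1951.22ms @ 16/3 + 243.902ms (2/3)
8. 2195.122ms @ 6 + 313.589ms (6/7)
9. 2508.711ms @ 48/7 + 104.53ms (2/7)
10. 2613.24ms @ 50/7 + 104.53ms (2/7)
11. 2717.77ms @ 52/7 + 104.53ms (2/7)
12. 2822.3ms @ 54/7 + 104.53ms (2/7)

note 5 onset = 4b = 1463.415ms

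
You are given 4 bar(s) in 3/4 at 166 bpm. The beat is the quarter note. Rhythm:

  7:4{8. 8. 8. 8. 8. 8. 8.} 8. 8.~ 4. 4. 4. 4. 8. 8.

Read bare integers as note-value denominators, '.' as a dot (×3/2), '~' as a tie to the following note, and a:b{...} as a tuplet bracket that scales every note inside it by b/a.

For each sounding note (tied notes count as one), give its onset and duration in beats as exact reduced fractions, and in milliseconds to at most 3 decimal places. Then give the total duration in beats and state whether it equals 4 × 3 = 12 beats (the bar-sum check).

1) 0.0ms=0b +154.905ms=3/7b
2) 154.905ms=3/7b +154.905ms=3/7b
3) 309.811ms=6/7b +154.905ms=3/7b
4) 464.716ms=9/7b +154.905ms=3/7b
5) 619.621ms=12/7b +154.905ms=3/7b
6) 774.527ms=15/7b +154.905ms=3/7b
7) 929.432ms=18/7b +154.905ms=3/7b
8) 1084.337ms=3b +271.084ms=3/4b
9) 1355.422ms=15/4b +813.253ms=9/4b
10) 2168.675ms=6b +542.169ms=3/2b
11) 2710.843ms=15/2b +542.169ms=3/2b
12) 3253.012ms=9b +542.169ms=3/2b
13) 3795.181ms=21/2b +271.084ms=3/4b
14) 4066.265ms=45/4b +271.084ms=3/4b
Σ=12b of 12 (166bpm 3/4) — PASS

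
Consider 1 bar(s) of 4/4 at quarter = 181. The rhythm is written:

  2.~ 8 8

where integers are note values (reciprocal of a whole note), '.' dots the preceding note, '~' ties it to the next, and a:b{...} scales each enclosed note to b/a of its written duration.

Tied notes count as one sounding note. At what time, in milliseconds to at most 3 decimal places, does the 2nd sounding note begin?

note 2 onset = 7/2b = 1160.221ms

1. 0.0ms @ 0 + 1160.221ms (7/2)
2. 1160.221ms @ 7/2 + 165.746ms (1/2)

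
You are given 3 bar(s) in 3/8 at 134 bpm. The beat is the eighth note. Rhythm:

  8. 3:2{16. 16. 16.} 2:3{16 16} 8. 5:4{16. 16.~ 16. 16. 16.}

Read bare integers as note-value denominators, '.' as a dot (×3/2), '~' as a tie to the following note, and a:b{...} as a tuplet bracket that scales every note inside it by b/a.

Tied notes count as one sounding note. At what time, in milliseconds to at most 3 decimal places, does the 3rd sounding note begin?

1. 0.0ms @ 0 + 671.642ms (3/2)
2. 671.642ms @ 3/2 + 223.881ms (1/2)
3. 895.522ms @ 2 + 223.881ms (1/2)
4. 1119.403ms @ 5/2 + 223.881ms (1/2)
5. 1343.284ms @ 3 + 335.821ms (3/4)
6. 1679.104ms @ 15/4 + 335.821ms (3/4)
7. 2014.925ms @ 9/2 + 671.642ms (3/2)
8. 2686.567ms @ 6 + 268.657ms (3/5)
9. 2955.224ms @ 33/5 + 537.313ms (6/5)
10. 3492.537ms @ 39/5 + 268.657ms (3/5)
11. 3761.194ms @ 42/5 + 268.657ms (3/5)

note 3 onset = 2b = 895.522ms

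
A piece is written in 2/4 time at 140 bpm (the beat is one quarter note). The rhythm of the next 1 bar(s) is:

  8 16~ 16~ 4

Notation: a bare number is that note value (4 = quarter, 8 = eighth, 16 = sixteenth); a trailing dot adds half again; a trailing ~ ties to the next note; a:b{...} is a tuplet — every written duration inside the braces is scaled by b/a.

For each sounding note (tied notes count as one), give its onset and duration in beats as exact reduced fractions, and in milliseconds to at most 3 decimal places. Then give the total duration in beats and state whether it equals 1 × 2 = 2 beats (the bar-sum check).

1) 0.0ms=0b +214.286ms=1/2b
2) 214.286ms=1/2b +642.857ms=3/2b
Σ=2b of 2 (140bpm 2/4) — PASS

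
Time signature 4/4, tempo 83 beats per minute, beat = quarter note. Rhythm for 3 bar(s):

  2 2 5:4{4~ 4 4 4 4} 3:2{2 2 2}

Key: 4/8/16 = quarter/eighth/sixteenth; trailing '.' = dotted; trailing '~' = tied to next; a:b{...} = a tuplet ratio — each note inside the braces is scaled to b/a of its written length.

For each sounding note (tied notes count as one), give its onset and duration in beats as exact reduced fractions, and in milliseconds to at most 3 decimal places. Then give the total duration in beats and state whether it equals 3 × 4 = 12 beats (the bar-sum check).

1) 0.0ms=0b +1445.783ms=2b
2) 1445.783ms=2b +1445.783ms=2b
3) 2891.566ms=4b +1156.627ms=8/5b
4) 4048.193ms=28/5b +578.313ms=4/5b
5) 4626.506ms=32/5b +578.313ms=4/5b
6) 5204.819ms=36/5b +578.313ms=4/5b
7) 5783.133ms=8b +963.855ms=4/3b
8) 6746.988ms=28/3b +963.855ms=4/3b
9) 7710.843ms=32/3b +963.855ms=4/3b
Σ=12b of 12 (83bpm 4/4) — PASS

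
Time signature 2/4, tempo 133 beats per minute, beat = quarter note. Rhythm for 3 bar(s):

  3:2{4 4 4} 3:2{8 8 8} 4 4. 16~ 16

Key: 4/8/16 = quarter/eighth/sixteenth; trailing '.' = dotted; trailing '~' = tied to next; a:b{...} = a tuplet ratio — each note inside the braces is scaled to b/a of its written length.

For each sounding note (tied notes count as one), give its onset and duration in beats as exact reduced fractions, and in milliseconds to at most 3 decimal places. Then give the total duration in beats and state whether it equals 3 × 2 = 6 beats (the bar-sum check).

1) 0.0ms=0b +300.752ms=2/3b
2) 300.752ms=2/3b +300.752ms=2/3b
3) 601.504ms=4/3b +300.752ms=2/3b
4) 902.256ms=2b +150.376ms=1/3b
5) 1052.632ms=7/3b +150.376ms=1/3b
6) 1203.008ms=8/3b +150.376ms=1/3b
7) 1353.383ms=3b +451.128ms=1b
8) 1804.511ms=4b +676.692ms=3/2b
9) 2481.203ms=11/2b +225.564ms=1/2b
Σ=6b of 6 (133bpm 2/4) — PASS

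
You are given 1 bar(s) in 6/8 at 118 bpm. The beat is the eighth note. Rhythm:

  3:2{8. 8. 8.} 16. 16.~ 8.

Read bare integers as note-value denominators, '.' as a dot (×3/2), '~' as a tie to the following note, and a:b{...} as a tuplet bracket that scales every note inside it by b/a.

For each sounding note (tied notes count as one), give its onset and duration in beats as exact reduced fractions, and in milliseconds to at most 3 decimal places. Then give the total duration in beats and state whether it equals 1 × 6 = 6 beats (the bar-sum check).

1) 0.0ms=0b +508.475ms=1b
2) 508.475ms=1b +508.475ms=1b
3) 1016.949ms=2b +508.475ms=1b
4) 1525.424ms=3b +381.356ms=3/4b
5) 1906.78ms=15/4b +1144.068ms=9/4b
Σ=6b of 6 (118bpm 6/8) — PASS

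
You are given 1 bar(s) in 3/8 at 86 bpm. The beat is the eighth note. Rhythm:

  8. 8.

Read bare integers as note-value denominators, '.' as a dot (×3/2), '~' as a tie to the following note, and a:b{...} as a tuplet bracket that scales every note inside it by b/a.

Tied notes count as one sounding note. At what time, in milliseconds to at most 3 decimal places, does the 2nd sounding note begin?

note 2 onset = 3/2b = 1046.512ms

1. 0.0ms @ 0 + 1046.512ms (3/2)
2. 1046.512ms @ 3/2 + 1046.512ms (3/2)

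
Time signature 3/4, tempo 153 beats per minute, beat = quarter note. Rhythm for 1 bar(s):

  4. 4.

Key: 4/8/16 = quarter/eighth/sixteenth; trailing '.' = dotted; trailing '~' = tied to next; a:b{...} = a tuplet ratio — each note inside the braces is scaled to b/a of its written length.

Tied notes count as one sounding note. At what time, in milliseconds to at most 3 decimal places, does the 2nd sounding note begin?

1. 0.0ms @ 0 + 588.235ms (3/2)
2. 588.235ms @ 3/2 + 588.235ms (3/2)

note 2 onset = 3/2b = 588.235ms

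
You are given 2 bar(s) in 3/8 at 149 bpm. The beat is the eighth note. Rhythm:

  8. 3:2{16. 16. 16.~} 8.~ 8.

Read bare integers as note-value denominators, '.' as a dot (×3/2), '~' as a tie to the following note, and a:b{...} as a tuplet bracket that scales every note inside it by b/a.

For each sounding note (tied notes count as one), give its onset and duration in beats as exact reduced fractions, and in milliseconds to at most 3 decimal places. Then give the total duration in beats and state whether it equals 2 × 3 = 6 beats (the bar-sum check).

1) 0.0ms=0b +604.027ms=3/2b
2) 604.027ms=3/2b +201.342ms=1/2b
3) 805.369ms=2b +201.342ms=1/2b
4) 1006.711ms=5/2b +1409.396ms=7/2b
Σ=6b of 6 (149bpm 3/8) — PASS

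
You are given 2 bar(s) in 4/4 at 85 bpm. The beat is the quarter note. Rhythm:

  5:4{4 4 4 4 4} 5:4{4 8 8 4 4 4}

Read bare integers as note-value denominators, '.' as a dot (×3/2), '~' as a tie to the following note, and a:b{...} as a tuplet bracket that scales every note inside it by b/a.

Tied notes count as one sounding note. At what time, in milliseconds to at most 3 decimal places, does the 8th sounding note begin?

note 8 onset = 26/5b = 3670.588ms

1. 0.0ms @ 0 + 564.706ms (4/5)
2. 564.706ms @ 4/5 + 564.706ms (4/5)
3. 1129.412ms @ 8/5 + 564.706ms (4/5)
4. 1694.118ms @ 12/5 + 564.706ms (4/5)
5. 2258.824ms @ 16/5 + 564.706ms (4/5)
6. 2823.529ms @ 4 + 564.706ms (4/5)
7. 3388.235ms @ 24/5 + 282.353ms (2/5)
8. 3670.588ms @ 26/5 + 282.353ms (2/5)
9. 3952.941ms @ 28/5 + 564.706ms (4/5)
10. 4517.647ms @ 32/5 + 564.706ms (4/5)
11. 5082.353ms @ 36/5 + 564.706ms (4/5)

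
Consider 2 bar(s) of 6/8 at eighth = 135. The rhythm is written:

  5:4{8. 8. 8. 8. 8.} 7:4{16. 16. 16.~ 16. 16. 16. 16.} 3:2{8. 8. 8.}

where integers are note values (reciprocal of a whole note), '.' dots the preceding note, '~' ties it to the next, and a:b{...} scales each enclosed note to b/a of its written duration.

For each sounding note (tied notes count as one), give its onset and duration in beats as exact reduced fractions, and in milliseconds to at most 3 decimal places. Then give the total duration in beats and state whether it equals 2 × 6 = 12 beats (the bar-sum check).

1) 0.0ms=0b +533.333ms=6/5b
2) 533.333ms=6/5b +533.333ms=6/5b
3) 1066.667ms=12/5b +533.333ms=6/5b
4) 1600.0ms=18/5b +533.333ms=6/5b
5) 2133.333ms=24/5b +533.333ms=6/5b
6) 2666.667ms=6b +190.476ms=3/7b
7) 2857.143ms=45/7b +190.476ms=3/7b
8) 3047.619ms=48/7b +380.952ms=6/7b
9) 3428.571ms=54/7b +190.476ms=3/7b
10) 3619.048ms=57/7b +190.476ms=3/7b
11) 3809.524ms=60/7b +190.476ms=3/7b
12) 4000.0ms=9b +444.444ms=1b
13) 4444.444ms=10b +444.444ms=1b
14) 4888.889ms=11b +444.444ms=1b
Σ=12b of 12 (135bpm 6/8) — PASS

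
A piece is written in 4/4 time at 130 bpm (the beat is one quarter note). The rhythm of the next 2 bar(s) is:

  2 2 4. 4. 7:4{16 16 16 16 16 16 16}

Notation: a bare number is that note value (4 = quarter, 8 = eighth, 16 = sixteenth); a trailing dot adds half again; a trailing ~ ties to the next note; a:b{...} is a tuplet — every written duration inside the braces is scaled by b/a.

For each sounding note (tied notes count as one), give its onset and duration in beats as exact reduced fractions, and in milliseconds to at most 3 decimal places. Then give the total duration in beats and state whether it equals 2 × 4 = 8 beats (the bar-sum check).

1) 0.0ms=0b +923.077ms=2b
2) 923.077ms=2b +923.077ms=2b
3) 1846.154ms=4b +692.308ms=3/2b
4) 2538.462ms=11/2b +692.308ms=3/2b
5) 3230.769ms=7b +65.934ms=1/7b
6) 3296.703ms=50/7b +65.934ms=1/7b
7) 3362.637ms=51/7b +65.934ms=1/7b
8) 3428.571ms=52/7b +65.934ms=1/7b
9) 3494.505ms=53/7b +65.934ms=1/7b
10) 3560.44ms=54/7b +65.934ms=1/7b
11) 3626.374ms=55/7b +65.934ms=1/7b
Σ=8b of 8 (130bpm 4/4) — PASS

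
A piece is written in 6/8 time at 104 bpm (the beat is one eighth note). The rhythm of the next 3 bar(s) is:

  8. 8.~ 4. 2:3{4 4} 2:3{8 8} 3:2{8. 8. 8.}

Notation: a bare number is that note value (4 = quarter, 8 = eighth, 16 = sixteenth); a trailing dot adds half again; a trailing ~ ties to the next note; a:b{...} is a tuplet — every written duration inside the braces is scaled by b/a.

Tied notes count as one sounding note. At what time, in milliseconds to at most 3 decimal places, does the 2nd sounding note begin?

note 2 onset = 3/2b = 865.385ms

1. 0.0ms @ 0 + 865.385ms (3/2)
2. 865.385ms @ 3/2 + 2596.154ms (9/2)
3. 3461.538ms @ 6 + 1730.769ms (3)
4. 5192.308ms @ 9 + 1730.769ms (3)
5. 6923.077ms @ 12 + 865.385ms (3/2)
6. 7788.462ms @ 27/2 + 865.385ms (3/2)
7. 8653.846ms @ 15 + 576.923ms (1)
8. 9230.769ms @ 16 + 576.923ms (1)
9. 9807.692ms @ 17 + 576.923ms (1)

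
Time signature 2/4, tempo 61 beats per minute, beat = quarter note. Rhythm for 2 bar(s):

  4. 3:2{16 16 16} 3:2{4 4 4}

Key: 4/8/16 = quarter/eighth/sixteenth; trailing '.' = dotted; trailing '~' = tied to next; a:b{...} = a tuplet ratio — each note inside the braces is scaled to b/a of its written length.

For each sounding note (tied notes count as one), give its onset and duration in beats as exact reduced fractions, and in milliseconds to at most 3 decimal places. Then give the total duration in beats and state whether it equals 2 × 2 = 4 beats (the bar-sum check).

1) 0.0ms=0b +1475.41ms=3/2b
2) 1475.41ms=3/2b +163.934ms=1/6b
3) 1639.344ms=5/3b +163.934ms=1/6b
4) 1803.279ms=11/6b +163.934ms=1/6b
5) 1967.213ms=2b +655.738ms=2/3b
6) 2622.951ms=8/3b +655.738ms=2/3b
7) 3278.689ms=10/3b +655.738ms=2/3b
Σ=4b of 4 (61bpm 2/4) — PASS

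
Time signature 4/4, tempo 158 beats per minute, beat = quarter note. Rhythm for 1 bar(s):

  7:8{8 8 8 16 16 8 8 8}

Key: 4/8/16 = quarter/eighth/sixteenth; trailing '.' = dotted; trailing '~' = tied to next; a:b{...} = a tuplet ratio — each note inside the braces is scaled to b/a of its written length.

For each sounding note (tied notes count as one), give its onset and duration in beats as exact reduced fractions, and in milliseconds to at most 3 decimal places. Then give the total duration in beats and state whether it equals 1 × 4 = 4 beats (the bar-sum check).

1) 0.0ms=0b +216.998ms=4/7b
2) 216.998ms=4/7b +216.998ms=4/7b
3) 433.996ms=8/7b +216.998ms=4/7b
4) 650.995ms=12/7b +108.499ms=2/7b
5) 759.494ms=2b +108.499ms=2/7b
6) 867.993ms=16/7b +216.998ms=4/7b
7) 1084.991ms=20/7b +216.998ms=4/7b
8) 1301.989ms=24/7b +216.998ms=4/7b
Σ=4b of 4 (158bpm 4/4) — PASS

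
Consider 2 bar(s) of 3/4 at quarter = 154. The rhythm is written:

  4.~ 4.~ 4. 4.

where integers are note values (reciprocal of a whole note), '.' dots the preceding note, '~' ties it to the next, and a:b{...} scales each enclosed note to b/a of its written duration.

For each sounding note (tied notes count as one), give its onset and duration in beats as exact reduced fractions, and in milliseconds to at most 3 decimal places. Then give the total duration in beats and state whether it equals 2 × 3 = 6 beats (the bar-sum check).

1) 0.0ms=0b +1753.247ms=9/2b
2) 1753.247ms=9/2b +584.416ms=3/2b
Σ=6b of 6 (154bpm 3/4) — PASS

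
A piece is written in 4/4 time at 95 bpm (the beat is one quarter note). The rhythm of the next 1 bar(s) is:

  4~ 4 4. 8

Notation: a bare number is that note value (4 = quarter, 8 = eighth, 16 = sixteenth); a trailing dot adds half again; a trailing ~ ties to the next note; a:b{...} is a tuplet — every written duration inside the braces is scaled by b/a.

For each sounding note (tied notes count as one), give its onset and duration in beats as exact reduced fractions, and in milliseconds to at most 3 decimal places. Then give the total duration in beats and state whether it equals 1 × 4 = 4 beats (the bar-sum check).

1) 0.0ms=0b +1263.158ms=2b
2) 1263.158ms=2b +947.368ms=3/2b
3) 2210.526ms=7/2b +315.789ms=1/2b
Σ=4b of 4 (95bpm 4/4) — PASS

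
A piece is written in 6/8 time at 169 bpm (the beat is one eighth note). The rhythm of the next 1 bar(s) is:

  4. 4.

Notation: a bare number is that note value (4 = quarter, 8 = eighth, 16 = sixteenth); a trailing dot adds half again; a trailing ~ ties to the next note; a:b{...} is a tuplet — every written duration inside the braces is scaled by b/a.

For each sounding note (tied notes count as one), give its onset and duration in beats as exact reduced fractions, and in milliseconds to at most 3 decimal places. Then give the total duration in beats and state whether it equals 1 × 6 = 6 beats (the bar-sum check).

1) 0.0ms=0b +1065.089ms=3b
2) 1065.089ms=3b +1065.089ms=3b
Σ=6b of 6 (169bpm 6/8) — PASS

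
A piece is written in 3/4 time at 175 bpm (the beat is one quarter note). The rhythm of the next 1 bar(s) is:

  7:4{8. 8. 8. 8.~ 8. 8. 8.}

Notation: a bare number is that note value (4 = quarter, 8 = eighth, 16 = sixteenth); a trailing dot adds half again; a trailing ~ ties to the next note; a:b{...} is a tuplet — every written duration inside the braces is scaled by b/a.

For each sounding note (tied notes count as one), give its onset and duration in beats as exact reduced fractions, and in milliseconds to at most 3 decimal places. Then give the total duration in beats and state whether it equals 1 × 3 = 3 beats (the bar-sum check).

1) 0.0ms=0b +146.939ms=3/7b
2) 146.939ms=3/7b +146.939ms=3/7b
3) 293.878ms=6/7b +146.939ms=3/7b
4) 440.816ms=9/7b +293.878ms=6/7b
5) 734.694ms=15/7b +146.939ms=3/7b
6) 881.633ms=18/7b +146.939ms=3/7b
Σ=3b of 3 (175bpm 3/4) — PASS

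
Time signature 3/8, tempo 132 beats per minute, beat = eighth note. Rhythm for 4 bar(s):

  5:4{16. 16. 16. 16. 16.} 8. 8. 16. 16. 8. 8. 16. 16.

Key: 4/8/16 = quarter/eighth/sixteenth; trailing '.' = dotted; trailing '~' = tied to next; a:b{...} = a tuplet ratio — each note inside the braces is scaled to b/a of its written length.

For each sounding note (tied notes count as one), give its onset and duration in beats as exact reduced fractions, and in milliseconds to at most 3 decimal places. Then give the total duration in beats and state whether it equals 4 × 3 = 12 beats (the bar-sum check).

1) 0.0ms=0b +272.727ms=3/5b
2) 272.727ms=3/5b +272.727ms=3/5b
3) 545.455ms=6/5b +272.727ms=3/5b
4) 818.182ms=9/5b +272.727ms=3/5b
5) 1090.909ms=12/5b +272.727ms=3/5b
6) 1363.636ms=3b +681.818ms=3/2b
7) 2045.455ms=9/2b +681.818ms=3/2b
8) 2727.273ms=6b +340.909ms=3/4b
9) 3068.182ms=27/4b +340.909ms=3/4b
10) 3409.091ms=15/2b +681.818ms=3/2b
11) 4090.909ms=9b +681.818ms=3/2b
12) 4772.727ms=21/2b +340.909ms=3/4b
13) 5113.636ms=45/4b +340.909ms=3/4b
Σ=12b of 12 (132bpm 3/8) — PASS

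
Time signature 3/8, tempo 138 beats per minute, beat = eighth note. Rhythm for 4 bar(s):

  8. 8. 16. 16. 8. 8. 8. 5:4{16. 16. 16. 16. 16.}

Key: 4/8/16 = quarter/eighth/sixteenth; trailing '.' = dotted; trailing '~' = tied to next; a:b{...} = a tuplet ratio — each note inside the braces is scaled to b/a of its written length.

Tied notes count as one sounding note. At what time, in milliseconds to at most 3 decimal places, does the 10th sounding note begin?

note 10 onset = 51/5b = 4434.783ms

1. 0.0ms @ 0 + 652.174ms (3/2)
2. 652.174ms @ 3/2 + 652.174ms (3/2)
3. 1304.348ms @ 3 + 326.087ms (3/4)
4. 1630.435ms @ 15/4 + 326.087ms (3/4)
5. 1956.522ms @ 9/2 + 652.174ms (3/2)
6. 2608.696ms @ 6 + 652.174ms (3/2)
7. 3260.87ms @ 15/2 + 652.174ms (3/2)
8. 3913.043ms @ 9 + 260.87ms (3/5)
9. 4173.913ms @ 48/5 + 260.87ms (3/5)
10. 4434.783ms @ 51/5 + 260.87ms (3/5)
11. 4695.652ms @ 54/5 + 260.87ms (3/5)
12. 4956.522ms @ 57/5 + 260.87ms (3/5)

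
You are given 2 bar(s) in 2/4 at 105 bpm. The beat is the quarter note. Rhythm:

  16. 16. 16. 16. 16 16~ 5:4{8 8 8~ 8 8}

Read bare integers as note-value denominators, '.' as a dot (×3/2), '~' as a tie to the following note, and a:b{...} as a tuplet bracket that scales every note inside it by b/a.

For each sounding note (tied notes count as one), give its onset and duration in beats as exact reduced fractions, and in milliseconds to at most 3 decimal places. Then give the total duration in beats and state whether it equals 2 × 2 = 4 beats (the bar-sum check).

1) 0.0ms=0b +214.286ms=3/8b
2) 214.286ms=3/8b +214.286ms=3/8b
3) 428.571ms=3/4b +214.286ms=3/8b
4) 642.857ms=9/8b +214.286ms=3/8b
5) 857.143ms=3/2b +142.857ms=1/4b
6) 1000.0ms=7/4b +371.429ms=13/20b
7) 1371.429ms=12/5b +228.571ms=2/5b
8) 1600.0ms=14/5b +457.143ms=4/5b
9) 2057.143ms=18/5b +228.571ms=2/5b
Σ=4b of 4 (105bpm 2/4) — PASS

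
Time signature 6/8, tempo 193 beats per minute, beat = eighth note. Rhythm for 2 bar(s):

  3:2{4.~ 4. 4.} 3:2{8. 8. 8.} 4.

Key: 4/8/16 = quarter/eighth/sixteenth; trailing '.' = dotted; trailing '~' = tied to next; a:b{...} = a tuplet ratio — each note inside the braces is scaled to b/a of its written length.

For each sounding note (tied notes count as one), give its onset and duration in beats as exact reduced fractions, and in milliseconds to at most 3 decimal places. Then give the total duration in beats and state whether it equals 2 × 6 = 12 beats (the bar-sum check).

1) 0.0ms=0b +1243.523ms=4b
2) 1243.523ms=4b +621.762ms=2b
3) 1865.285ms=6b +310.881ms=1b
4) 2176.166ms=7b +310.881ms=1b
5) 2487.047ms=8b +310.881ms=1b
6) 2797.927ms=9b +932.642ms=3b
Σ=12b of 12 (193bpm 6/8) — PASS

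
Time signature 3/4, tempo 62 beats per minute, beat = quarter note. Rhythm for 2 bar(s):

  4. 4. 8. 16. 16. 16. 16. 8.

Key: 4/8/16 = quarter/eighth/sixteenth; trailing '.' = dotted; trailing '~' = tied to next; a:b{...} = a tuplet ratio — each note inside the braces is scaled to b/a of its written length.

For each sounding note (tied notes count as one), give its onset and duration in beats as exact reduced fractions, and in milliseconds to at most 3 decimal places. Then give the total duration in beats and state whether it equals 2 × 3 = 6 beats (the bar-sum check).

1) 0.0ms=0b +1451.613ms=3/2b
2) 1451.613ms=3/2b +1451.613ms=3/2b
3) 2903.226ms=3b +725.806ms=3/4b
4) 3629.032ms=15/4b +362.903ms=3/8b
5) 3991.935ms=33/8b +362.903ms=3/8b
6) 4354.839ms=9/2b +362.903ms=3/8b
7) 4717.742ms=39/8b +362.903ms=3/8b
8) 5080.645ms=21/4b +725.806ms=3/4b
Σ=6b of 6 (62bpm 3/4) — PASS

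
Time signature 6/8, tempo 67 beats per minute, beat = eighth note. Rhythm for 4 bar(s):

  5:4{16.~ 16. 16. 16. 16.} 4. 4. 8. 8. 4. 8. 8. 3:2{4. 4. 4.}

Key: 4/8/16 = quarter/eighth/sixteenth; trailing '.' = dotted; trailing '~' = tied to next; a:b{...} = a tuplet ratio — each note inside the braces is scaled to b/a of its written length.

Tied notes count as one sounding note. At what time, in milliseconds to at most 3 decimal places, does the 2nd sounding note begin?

1. 0.0ms @ 0 + 1074.627ms (6/5)
2. 1074.627ms @ 6/5 + 537.313ms (3/5)
3. 1611.94ms @ 9/5 + 537.313ms (3/5)
4. 2149.254ms @ 12/5 + 537.313ms (3/5)
5. 2686.567ms @ 3 + 2686.567ms (3)
6. 5373.134ms @ 6 + 2686.567ms (3)
7. 8059.701ms @ 9 + 1343.284ms (3/2)
8. 9402.985ms @ 21/2 + 1343.284ms (3/2)
9. 10746.269ms @ 12 + 2686.567ms (3)
10. 13432.836ms @ 15 + 1343.284ms (3/2)
11. 14776.119ms @ 33/2 + 1343.284ms (3/2)
12. 16119.403ms @ 18 + 1791.045ms (2)
13. 17910.448ms @ 20 + 1791.045ms (2)
14. 19701.493ms @ 22 + 1791.045ms (2)

note 2 onset = 6/5b = 1074.627ms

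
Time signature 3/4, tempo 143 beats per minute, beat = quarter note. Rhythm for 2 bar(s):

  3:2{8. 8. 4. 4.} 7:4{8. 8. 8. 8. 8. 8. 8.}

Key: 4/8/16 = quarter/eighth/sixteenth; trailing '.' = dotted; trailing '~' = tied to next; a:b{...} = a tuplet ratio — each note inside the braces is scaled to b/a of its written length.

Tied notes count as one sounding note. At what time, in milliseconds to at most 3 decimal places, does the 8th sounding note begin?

1. 0.0ms @ 0 + 209.79ms (1/2)
2. 209.79ms @ 1/2 + 209.79ms (1/2)
3. 419.58ms @ 1 + 419.58ms (1)
4. 839.161ms @ 2 + 419.58ms (1)
5. 1258.741ms @ 3 + 179.82ms (3/7)
6. 1438.561ms @ 24/7 + 179.82ms (3/7)
7. 1618.382ms @ 27/7 + 179.82ms (3/7)
8. 1798.202ms @ 30/7 + 179.82ms (3/7)
9. 1978.022ms @ 33/7 + 179.82ms (3/7)
10. 2157.842ms @ 36/7 + 179.82ms (3/7)
11. 2337.662ms @ 39/7 + 179.82ms (3/7)

note 8 onset = 30/7b = 1798.202ms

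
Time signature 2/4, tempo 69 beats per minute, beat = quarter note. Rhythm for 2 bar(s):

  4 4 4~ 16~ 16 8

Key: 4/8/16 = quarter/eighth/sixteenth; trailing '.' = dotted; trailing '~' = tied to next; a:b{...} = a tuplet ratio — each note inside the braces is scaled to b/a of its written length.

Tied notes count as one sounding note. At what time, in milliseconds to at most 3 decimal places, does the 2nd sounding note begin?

1. 0.0ms @ 0 + 869.565ms (1)
2. 869.565ms @ 1 + 869.565ms (1)
3. 1739.13ms @ 2 + 1304.348ms (3/2)
4. 3043.478ms @ 7/2 + 434.783ms (1/2)

note 2 onset = 1b = 869.565ms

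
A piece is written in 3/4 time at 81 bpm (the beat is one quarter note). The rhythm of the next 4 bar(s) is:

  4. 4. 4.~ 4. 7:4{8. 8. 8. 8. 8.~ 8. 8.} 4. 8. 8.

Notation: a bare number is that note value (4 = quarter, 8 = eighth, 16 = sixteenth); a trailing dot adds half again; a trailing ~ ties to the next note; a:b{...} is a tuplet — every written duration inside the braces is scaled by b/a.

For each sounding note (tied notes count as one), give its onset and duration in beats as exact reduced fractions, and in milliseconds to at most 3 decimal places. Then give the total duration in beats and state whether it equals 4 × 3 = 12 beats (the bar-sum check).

1) 0.0ms=0b +1111.111ms=3/2b
2) 1111.111ms=3/2b +1111.111ms=3/2b
3) 2222.222ms=3b +2222.222ms=3b
4) 4444.444ms=6b +317.46ms=3/7b
5) 4761.905ms=45/7b +317.46ms=3/7b
6) 5079.365ms=48/7b +317.46ms=3/7b
7) 5396.825ms=51/7b +317.46ms=3/7b
8) 5714.286ms=54/7b +634.921ms=6/7b
9) 6349.206ms=60/7b +317.46ms=3/7b
10) 6666.667ms=9b +1111.111ms=3/2b
11) 7777.778ms=21/2b +555.556ms=3/4b
12) 8333.333ms=45/4b +555.556ms=3/4b
Σ=12b of 12 (81bpm 3/4) — PASS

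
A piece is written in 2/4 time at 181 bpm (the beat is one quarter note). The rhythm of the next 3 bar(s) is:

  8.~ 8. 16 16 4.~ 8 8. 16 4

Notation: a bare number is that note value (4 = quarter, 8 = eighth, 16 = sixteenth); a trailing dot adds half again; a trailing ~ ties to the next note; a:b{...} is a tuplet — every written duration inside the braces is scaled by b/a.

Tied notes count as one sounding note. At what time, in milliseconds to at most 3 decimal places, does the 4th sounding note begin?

note 4 onset = 2b = 662.983ms

1. 0.0ms @ 0 + 497.238ms (3/2)
2. 497.238ms @ 3/2 + 82.873ms (1/4)
3. 580.11ms @ 7/4 + 82.873ms (1/4)
4. 662.983ms @ 2 + 662.983ms (2)
5. 1325.967ms @ 4 + 248.619ms (3/4)
6. 1574.586ms @ 19/4 + 82.873ms (1/4)
7. 1657.459ms @ 5 + 331.492ms (1)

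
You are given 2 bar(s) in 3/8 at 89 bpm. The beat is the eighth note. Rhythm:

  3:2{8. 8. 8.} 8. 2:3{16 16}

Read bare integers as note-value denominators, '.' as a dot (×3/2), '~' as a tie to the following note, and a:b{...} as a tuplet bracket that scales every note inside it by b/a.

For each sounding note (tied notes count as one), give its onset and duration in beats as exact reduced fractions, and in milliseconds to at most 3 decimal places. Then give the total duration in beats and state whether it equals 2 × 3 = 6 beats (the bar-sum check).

1) 0.0ms=0b +674.157ms=1b
2) 674.157ms=1b +674.157ms=1b
3) 1348.315ms=2b +674.157ms=1b
4) 2022.472ms=3b +1011.236ms=3/2b
5) 3033.708ms=9/2b +505.618ms=3/4b
6) 3539.326ms=21/4b +505.618ms=3/4b
Σ=6b of 6 (89bpm 3/8) — PASS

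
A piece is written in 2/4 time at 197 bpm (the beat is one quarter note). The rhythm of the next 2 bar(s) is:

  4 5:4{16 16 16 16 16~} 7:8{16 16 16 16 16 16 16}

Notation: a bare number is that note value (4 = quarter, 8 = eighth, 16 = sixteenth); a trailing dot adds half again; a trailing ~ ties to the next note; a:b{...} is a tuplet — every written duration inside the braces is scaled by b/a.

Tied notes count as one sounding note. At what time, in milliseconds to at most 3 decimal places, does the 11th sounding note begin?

1. 0.0ms @ 0 + 304.569ms (1)
2. 304.569ms @ 1 + 60.914ms (1/5)
3. 365.482ms @ 6/5 + 60.914ms (1/5)
4. 426.396ms @ 7/5 + 60.914ms (1/5)
5. 487.31ms @ 8/5 + 60.914ms (1/5)
6. 548.223ms @ 9/5 + 147.933ms (17/35)
7. 696.157ms @ 16/7 + 87.02ms (2/7)
8. 783.176ms @ 18/7 + 87.02ms (2/7)
9. 870.196ms @ 20/7 + 87.02ms (2/7)
10. 957.215ms @ 22/7 + 87.02ms (2/7)
11. 1044.235ms @ 24/7 + 87.02ms (2/7)
12. 1131.255ms @ 26/7 + 87.02ms (2/7)

note 11 onset = 24/7b = 1044.235ms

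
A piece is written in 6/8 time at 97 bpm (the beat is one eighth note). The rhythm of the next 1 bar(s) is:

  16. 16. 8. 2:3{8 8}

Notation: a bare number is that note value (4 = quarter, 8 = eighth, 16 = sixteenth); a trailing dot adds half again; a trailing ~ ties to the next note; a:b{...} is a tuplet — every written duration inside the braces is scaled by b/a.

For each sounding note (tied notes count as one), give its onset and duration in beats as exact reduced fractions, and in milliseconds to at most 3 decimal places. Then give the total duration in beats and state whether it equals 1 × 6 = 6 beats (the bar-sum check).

1) 0.0ms=0b +463.918ms=3/4b
2) 463.918ms=3/4b +463.918ms=3/4b
3) 927.835ms=3/2b +927.835ms=3/2b
4) 1855.67ms=3b +927.835ms=3/2b
5) 2783.505ms=9/2b +927.835ms=3/2b
Σ=6b of 6 (97bpm 6/8) — PASS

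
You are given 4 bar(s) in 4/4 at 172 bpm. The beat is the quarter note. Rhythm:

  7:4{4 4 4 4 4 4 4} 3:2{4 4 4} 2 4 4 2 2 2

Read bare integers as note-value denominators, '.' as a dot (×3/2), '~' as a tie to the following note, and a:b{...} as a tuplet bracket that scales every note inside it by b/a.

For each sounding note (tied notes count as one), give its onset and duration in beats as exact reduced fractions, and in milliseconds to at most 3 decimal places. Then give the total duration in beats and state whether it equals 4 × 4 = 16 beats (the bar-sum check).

1) 0.0ms=0b +199.336ms=4/7b
2) 199.336ms=4/7b +199.336ms=4/7b
3) 398.671ms=8/7b +199.336ms=4/7b
4) 598.007ms=12/7b +199.336ms=4/7b
5) 797.342ms=16/7b +199.336ms=4/7b
6) 996.678ms=20/7b +199.336ms=4/7b
7) 1196.013ms=24/7b +199.336ms=4/7b
8) 1395.349ms=4b +232.558ms=2/3b
9) 1627.907ms=14/3b +232.558ms=2/3b
10) 1860.465ms=16/3b +232.558ms=2/3b
11) 2093.023ms=6b +697.674ms=2b
12) 2790.698ms=8b +348.837ms=1b
13) 3139.535ms=9b +348.837ms=1b
14) 3488.372ms=10b +697.674ms=2b
15) 4186.047ms=12b +697.674ms=2b
16) 4883.721ms=14b +697.674ms=2b
Σ=16b of 16 (172bpm 4/4) — PASS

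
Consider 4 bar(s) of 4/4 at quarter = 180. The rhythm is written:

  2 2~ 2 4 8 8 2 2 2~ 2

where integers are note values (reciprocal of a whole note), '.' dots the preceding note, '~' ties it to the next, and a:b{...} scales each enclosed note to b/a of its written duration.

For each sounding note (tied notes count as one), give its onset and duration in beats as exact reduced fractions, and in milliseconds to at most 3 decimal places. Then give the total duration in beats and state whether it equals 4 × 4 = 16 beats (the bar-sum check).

1) 0.0ms=0b +666.667ms=2b
2) 666.667ms=2b +1333.333ms=4b
3) 2000.0ms=6b +333.333ms=1b
4) 2333.333ms=7b +166.667ms=1/2b
5) 2500.0ms=15/2b +166.667ms=1/2b
6) 2666.667ms=8b +666.667ms=2b
7) 3333.333ms=10b +666.667ms=2b
8) 4000.0ms=12b +1333.333ms=4b
Σ=16b of 16 (180bpm 4/4) — PASS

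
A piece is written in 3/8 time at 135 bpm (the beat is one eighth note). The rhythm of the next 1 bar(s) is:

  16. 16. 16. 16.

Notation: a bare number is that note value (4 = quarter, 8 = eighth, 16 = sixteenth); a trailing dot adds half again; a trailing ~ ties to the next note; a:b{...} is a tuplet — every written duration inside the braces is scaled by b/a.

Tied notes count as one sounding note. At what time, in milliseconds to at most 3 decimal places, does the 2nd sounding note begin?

1. 0.0ms @ 0 + 333.333ms (3/4)
2. 333.333ms @ 3/4 + 333.333ms (3/4)
3. 666.667ms @ 3/2 + 333.333ms (3/4)
4. 1000.0ms @ 9/4 + 333.333ms (3/4)

note 2 onset = 3/4b = 333.333ms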